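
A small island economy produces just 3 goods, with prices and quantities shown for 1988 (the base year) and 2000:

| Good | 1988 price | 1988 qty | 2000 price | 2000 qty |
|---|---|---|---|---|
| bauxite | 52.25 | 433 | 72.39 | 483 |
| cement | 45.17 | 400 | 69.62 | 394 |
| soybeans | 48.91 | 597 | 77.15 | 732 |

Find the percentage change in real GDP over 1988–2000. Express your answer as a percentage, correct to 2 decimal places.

Real GDP 1988 = Nominal GDP 1988 = 52.25·433 + 45.17·400 + 48.91·597 = 69891.52.
Real GDP 2000 (at 1988 prices) = 52.25·483 + 45.17·394 + 48.91·732 = 78835.85.
Real growth = 78835.85/69891.52 − 1 = 0.1280.

12.80%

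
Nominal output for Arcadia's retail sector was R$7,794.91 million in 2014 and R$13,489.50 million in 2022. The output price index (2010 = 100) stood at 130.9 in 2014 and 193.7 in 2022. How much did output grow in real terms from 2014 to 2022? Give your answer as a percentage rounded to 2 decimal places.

16.95%

Real output 2014 = 7794.91 / 1.309 = 5954.86.
Real output 2022 = 13489.50 / 1.937 = 6964.12.
Real growth = 6964.12 / 5954.86 − 1 = 0.1695.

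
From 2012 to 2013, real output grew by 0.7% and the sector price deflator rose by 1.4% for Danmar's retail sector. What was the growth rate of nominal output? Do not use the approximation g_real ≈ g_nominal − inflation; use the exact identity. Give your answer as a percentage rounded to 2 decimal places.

(1 + g_nom) = (1 + g_real)(1 + π) = 1.0070 × 1.0140 = 1.02110.

2.11%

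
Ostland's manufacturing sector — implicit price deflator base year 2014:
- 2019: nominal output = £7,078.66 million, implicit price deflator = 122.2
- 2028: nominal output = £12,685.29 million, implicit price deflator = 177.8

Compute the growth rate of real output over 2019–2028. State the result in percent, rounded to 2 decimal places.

Deflate each year: 2019 → 7078.66/1.222 = 5792.68; 2028 → 12685.29/1.778 = 7134.58.
So real output changed by 7134.58/5792.68 − 1 = 0.2317, i.e. 23.17%.

23.17%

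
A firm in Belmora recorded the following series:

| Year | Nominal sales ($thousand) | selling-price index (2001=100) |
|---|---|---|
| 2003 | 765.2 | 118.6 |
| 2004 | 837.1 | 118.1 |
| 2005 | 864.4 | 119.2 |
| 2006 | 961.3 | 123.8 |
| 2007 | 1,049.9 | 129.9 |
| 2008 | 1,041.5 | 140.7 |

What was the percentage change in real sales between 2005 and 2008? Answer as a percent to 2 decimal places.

2.08%

Real sales 2005 = 864.4/1.192 = 725.17.
Real sales 2008 = 1041.5/1.407 = 740.23.
Change = 740.23/725.17 − 1 = 0.0208.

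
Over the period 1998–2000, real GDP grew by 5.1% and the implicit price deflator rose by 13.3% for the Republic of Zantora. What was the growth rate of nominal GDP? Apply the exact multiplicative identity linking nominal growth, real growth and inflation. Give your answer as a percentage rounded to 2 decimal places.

19.08%

(1 + g_nom) = (1 + g_real)(1 + π) = 1.0510 × 1.1330 = 1.19078.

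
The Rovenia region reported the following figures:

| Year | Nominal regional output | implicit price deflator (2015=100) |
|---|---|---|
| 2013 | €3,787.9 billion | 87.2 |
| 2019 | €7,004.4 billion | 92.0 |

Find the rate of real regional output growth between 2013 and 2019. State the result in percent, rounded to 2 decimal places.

75.27%

Real regional output 2013 = 3787.9 / 0.872 = 4343.92.
Real regional output 2019 = 7004.4 / 0.920 = 7613.48.
Real growth = 7613.48 / 4343.92 − 1 = 0.7527.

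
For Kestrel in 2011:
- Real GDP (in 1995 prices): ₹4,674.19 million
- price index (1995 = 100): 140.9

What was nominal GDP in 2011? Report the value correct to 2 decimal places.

₹6,585.93 million

Nominal GDP = Real × (price index/100) = 4674.19 × 1.409 = 6585.93.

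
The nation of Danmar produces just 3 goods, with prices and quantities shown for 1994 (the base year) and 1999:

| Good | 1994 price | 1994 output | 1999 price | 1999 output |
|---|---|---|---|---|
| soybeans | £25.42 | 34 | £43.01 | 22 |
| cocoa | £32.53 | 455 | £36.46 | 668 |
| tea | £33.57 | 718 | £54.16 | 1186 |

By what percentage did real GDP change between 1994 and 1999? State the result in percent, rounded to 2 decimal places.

Real GDP 1994 = Nominal GDP 1994 = 25.42·34 + 32.53·455 + 33.57·718 = 39768.69.
Real GDP 1999 (at 1994 prices) = 25.42·22 + 32.53·668 + 33.57·1186 = 62103.30.
Real growth = 62103.30/39768.69 − 1 = 0.5616.

56.16%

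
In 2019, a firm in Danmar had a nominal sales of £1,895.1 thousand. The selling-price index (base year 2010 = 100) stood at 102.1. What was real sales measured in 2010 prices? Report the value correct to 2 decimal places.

Real sales = Nominal / (selling-price index/100) = 1895.1 / 1.021 = 1856.12.

£1,856.12 thousand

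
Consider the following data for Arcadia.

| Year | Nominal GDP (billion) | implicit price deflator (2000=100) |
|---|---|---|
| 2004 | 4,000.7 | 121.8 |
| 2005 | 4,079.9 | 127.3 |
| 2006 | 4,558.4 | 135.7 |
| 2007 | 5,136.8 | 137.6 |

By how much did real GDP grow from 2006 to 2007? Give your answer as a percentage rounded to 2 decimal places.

11.13%

Real GDP 2006 = 4558.4/1.357 = 3359.17.
Real GDP 2007 = 5136.8/1.376 = 3733.14.
Change = 3733.14/3359.17 − 1 = 0.1113.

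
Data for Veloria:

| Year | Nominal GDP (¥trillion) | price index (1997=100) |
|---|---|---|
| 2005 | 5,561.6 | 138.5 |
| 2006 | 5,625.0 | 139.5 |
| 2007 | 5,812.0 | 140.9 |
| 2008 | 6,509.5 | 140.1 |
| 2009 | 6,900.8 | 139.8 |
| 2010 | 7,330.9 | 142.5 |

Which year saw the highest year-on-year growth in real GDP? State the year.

2008

2006: real = 5625.0/1.395 = 4032.26; growth vs 2005 (4015.60) = 0.41%.
2007: real = 5812.0/1.409 = 4124.91; growth vs 2006 (4032.26) = 2.30%.
2008: real = 6509.5/1.401 = 4646.32; growth vs 2007 (4124.91) = 12.64%.
2009: real = 6900.8/1.398 = 4936.19; growth vs 2008 (4646.32) = 6.24%.
2010: real = 7330.9/1.425 = 5144.49; growth vs 2009 (4936.19) = 4.22%.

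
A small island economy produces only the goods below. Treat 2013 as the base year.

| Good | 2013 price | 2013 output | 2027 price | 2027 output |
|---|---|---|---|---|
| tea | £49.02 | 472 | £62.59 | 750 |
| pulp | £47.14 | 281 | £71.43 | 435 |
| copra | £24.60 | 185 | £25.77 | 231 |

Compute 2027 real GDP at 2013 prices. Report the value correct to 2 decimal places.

£62953.50

Real GDP 2027 = Σ (p_2013 × q_2027) = 49.02·750 + 47.14·435 + 24.60·231 = 62953.50.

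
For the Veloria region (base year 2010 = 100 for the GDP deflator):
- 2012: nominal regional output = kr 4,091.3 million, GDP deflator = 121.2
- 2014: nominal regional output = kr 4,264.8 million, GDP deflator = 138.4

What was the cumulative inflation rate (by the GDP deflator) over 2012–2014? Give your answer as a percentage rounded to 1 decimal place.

Price-level change = 138.4 / 121.2 − 1 = 0.1419.

14.2%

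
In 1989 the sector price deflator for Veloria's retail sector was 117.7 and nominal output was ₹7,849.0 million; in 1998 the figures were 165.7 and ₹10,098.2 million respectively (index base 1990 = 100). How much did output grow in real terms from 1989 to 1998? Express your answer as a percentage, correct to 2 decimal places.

Real output 1989 = 7849.0 / 1.177 = 6668.65.
Real output 1998 = 10098.2 / 1.657 = 6094.27.
Real growth = 6094.27 / 6668.65 − 1 = -0.0861.

-8.61%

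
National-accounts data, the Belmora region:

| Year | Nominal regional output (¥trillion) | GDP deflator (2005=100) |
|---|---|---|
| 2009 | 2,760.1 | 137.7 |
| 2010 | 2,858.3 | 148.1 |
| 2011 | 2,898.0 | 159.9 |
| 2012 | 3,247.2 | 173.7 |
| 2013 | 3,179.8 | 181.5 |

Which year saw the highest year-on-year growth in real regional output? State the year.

2010: real = 2858.3/1.481 = 1929.98; growth vs 2009 (2004.43) = -3.71%.
2011: real = 2898.0/1.599 = 1812.38; growth vs 2010 (1929.98) = -6.09%.
2012: real = 3247.2/1.737 = 1869.43; growth vs 2011 (1812.38) = 3.15%.
2013: real = 3179.8/1.815 = 1751.96; growth vs 2012 (1869.43) = -6.28%.

2012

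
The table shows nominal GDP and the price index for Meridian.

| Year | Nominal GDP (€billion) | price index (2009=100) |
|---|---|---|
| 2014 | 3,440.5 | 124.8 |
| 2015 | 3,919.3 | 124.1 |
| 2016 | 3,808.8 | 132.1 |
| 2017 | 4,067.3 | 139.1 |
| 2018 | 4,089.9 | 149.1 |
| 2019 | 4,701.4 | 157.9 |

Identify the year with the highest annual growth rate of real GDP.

2015: real = 3919.3/1.241 = 3158.18; growth vs 2014 (2756.81) = 14.56%.
2016: real = 3808.8/1.321 = 2883.27; growth vs 2015 (3158.18) = -8.70%.
2017: real = 4067.3/1.391 = 2924.01; growth vs 2016 (2883.27) = 1.41%.
2018: real = 4089.9/1.491 = 2743.06; growth vs 2017 (2924.01) = -6.19%.
2019: real = 4701.4/1.579 = 2977.45; growth vs 2018 (2743.06) = 8.54%.

2015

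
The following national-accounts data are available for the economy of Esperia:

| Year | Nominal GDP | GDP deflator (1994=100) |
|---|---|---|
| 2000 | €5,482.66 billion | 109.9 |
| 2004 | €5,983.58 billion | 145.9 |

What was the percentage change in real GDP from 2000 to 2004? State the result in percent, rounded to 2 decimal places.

-17.79%

Real GDP 2000 = 5482.66 / 1.099 = 4988.77.
Real GDP 2004 = 5983.58 / 1.459 = 4101.15.
Real growth = 4101.15 / 4988.77 − 1 = -0.1779.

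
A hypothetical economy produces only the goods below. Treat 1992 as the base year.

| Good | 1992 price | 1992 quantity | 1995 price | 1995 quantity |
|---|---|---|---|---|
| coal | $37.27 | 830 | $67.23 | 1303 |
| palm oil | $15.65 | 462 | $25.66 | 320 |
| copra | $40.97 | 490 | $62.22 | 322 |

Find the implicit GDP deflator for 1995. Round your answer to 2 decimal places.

Nominal GDP 1995 = 67.23·1303 + 25.66·320 + 62.22·322 = 115846.73.
Real GDP 1995 (at 1992 prices) = 37.27·1303 + 15.65·320 + 40.97·322 = 66763.15.
Deflator = Nominal/Real × 100 = 115846.73/66763.15 × 100 = 173.519.

173.52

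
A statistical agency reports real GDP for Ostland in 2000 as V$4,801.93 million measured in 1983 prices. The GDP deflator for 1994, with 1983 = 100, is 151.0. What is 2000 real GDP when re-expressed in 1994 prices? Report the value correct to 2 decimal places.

V$7,250.91 million

Real GDP in 1994 prices = Real GDP in 1983 prices × (P_1994/P_1983) = 4801.93 × 1.510 = 7250.91.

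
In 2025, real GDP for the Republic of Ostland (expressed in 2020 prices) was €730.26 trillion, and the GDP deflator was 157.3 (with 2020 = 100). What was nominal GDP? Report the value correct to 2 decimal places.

Nominal GDP = Real × (GDP deflator/100) = 730.26 × 1.573 = 1148.70.

€1,148.70 trillion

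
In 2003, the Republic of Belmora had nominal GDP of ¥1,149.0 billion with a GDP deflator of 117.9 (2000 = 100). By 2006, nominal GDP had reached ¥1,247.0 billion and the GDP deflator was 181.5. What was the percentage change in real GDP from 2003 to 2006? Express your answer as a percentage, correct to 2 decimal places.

Deflate each year: 2003 → 1149.0/1.179 = 974.55; 2006 → 1247.0/1.815 = 687.05.
So real GDP changed by 687.05/974.55 − 1 = -0.2950, i.e. -29.50%.

-29.50%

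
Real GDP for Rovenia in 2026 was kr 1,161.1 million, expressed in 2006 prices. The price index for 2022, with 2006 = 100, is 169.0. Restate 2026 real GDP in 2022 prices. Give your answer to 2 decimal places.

Real GDP in 2022 prices = Real GDP in 2006 prices × (P_2022/P_2006) = 1161.1 × 1.690 = 1962.26.

kr 1,962.26 million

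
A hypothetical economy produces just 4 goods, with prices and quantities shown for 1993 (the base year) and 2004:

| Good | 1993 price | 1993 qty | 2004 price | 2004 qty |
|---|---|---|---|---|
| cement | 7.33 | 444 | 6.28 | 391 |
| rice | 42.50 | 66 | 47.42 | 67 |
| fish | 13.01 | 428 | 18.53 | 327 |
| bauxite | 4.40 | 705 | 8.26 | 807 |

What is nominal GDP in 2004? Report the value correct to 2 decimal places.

Nominal GDP 2004 = Σ (p_2004 × q_2004) = 6.28·391 + 47.42·67 + 18.53·327 + 8.26·807 = 18357.75.

18357.75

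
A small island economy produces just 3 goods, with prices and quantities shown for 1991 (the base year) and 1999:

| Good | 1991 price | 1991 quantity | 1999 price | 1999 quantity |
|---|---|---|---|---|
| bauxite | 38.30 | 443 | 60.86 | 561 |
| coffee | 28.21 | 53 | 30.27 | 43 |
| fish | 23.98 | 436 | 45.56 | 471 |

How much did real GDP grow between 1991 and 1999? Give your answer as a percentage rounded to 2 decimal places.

17.56%

Real GDP 1991 = Nominal GDP 1991 = 38.30·443 + 28.21·53 + 23.98·436 = 28917.31.
Real GDP 1999 (at 1991 prices) = 38.30·561 + 28.21·43 + 23.98·471 = 33993.91.
Real growth = 33993.91/28917.31 − 1 = 0.1756.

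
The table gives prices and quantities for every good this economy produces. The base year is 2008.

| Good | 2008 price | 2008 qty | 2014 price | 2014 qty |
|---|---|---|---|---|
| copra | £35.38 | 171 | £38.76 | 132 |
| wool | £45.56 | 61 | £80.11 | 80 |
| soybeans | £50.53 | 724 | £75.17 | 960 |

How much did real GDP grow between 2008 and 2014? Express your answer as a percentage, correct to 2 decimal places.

Real GDP 2008 = Nominal GDP 2008 = 35.38·171 + 45.56·61 + 50.53·724 = 45412.86.
Real GDP 2014 (at 2008 prices) = 35.38·132 + 45.56·80 + 50.53·960 = 56823.76.
Real growth = 56823.76/45412.86 − 1 = 0.2513.

25.13%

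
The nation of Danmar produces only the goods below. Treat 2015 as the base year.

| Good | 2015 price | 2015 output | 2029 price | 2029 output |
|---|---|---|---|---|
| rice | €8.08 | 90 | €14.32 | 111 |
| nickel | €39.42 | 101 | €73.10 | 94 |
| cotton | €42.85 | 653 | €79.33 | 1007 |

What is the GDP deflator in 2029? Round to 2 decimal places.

Nominal GDP 2029 = 14.32·111 + 73.10·94 + 79.33·1007 = 88346.23.
Real GDP 2029 (at 2015 prices) = 8.08·111 + 39.42·94 + 42.85·1007 = 47752.31.
Deflator = Nominal/Real × 100 = 88346.23/47752.31 × 100 = 185.009.

185.01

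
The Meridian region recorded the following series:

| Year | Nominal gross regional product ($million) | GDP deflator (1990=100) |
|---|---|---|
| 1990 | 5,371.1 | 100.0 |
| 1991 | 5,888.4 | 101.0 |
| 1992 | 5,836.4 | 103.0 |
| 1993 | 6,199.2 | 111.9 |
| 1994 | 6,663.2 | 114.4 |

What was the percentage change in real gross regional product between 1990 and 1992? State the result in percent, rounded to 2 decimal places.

Real gross regional product 1990 = 5371.1/1.000 = 5371.10.
Real gross regional product 1992 = 5836.4/1.030 = 5666.41.
Change = 5666.41/5371.10 − 1 = 0.0550.

5.50%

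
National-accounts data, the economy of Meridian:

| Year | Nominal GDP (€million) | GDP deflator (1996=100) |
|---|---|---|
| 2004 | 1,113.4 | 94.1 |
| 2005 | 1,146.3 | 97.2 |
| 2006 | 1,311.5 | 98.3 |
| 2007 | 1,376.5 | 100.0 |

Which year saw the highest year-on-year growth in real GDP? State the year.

2005: real = 1146.3/0.972 = 1179.32; growth vs 2004 (1183.21) = -0.33%.
2006: real = 1311.5/0.983 = 1334.18; growth vs 2005 (1179.32) = 13.13%.
2007: real = 1376.5/1.000 = 1376.50; growth vs 2006 (1334.18) = 3.17%.

2006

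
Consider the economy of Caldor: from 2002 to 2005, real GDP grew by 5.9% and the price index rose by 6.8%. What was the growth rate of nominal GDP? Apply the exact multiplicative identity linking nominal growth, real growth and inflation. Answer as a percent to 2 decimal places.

(1 + g_nom) = (1 + g_real)(1 + π) = 1.0590 × 1.0680 = 1.13101.

13.10%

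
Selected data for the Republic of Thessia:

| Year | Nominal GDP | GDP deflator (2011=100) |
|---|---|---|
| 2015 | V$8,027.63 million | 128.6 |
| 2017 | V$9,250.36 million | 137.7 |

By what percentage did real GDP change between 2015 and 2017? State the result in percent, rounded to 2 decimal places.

Real GDP 2015 = 8027.63 / 1.286 = 6242.33.
Real GDP 2017 = 9250.36 / 1.377 = 6717.76.
Real growth = 6717.76 / 6242.33 − 1 = 0.0762.

7.62%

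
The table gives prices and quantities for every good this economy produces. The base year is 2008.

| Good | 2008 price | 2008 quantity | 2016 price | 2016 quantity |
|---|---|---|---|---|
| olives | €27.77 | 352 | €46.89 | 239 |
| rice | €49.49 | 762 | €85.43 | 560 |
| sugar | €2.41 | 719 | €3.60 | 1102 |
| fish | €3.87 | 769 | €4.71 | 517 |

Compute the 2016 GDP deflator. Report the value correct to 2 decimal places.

Nominal GDP 2016 = 46.89·239 + 85.43·560 + 3.60·1102 + 4.71·517 = 65449.78.
Real GDP 2016 (at 2008 prices) = 27.77·239 + 49.49·560 + 2.41·1102 + 3.87·517 = 39008.04.
Deflator = Nominal/Real × 100 = 65449.78/39008.04 × 100 = 167.785.

167.79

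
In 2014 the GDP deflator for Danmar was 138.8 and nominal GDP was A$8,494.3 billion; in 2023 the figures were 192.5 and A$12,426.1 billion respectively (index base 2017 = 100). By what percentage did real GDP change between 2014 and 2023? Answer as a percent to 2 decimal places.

Real GDP 2014 = 8494.3 / 1.388 = 6119.81.
Real GDP 2023 = 12426.1 / 1.925 = 6455.12.
Real growth = 6455.12 / 6119.81 − 1 = 0.0548.

5.48%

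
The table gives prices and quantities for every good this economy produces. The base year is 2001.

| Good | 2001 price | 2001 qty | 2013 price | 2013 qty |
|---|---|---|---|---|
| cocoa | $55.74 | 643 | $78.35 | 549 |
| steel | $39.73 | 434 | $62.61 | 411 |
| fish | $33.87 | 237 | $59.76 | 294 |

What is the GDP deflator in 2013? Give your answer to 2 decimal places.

151.73

Nominal GDP 2013 = 78.35·549 + 62.61·411 + 59.76·294 = 86316.30.
Real GDP 2013 (at 2001 prices) = 55.74·549 + 39.73·411 + 33.87·294 = 56888.07.
Deflator = Nominal/Real × 100 = 86316.30/56888.07 × 100 = 151.730.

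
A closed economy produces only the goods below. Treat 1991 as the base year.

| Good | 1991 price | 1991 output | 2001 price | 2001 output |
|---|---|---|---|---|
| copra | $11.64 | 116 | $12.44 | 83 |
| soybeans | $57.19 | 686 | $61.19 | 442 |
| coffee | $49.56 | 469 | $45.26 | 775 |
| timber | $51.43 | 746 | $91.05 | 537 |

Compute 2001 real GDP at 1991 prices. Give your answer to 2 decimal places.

Real GDP 2001 = Σ (p_1991 × q_2001) = 11.64·83 + 57.19·442 + 49.56·775 + 51.43·537 = 92271.01.

$92271.01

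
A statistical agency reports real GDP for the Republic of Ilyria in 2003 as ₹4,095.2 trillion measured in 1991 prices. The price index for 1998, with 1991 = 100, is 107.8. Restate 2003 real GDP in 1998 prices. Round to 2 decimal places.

₹4,414.63 trillion

Real GDP in 1998 prices = Real GDP in 1991 prices × (P_1998/P_1991) = 4095.2 × 1.078 = 4414.63.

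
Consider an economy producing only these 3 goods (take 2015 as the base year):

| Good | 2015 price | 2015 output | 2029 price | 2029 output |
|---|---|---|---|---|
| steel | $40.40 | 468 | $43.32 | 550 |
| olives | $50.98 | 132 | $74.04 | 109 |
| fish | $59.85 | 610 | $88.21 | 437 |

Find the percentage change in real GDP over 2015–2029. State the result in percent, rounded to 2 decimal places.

Real GDP 2015 = Nominal GDP 2015 = 40.40·468 + 50.98·132 + 59.85·610 = 62145.06.
Real GDP 2029 (at 2015 prices) = 40.40·550 + 50.98·109 + 59.85·437 = 53931.27.
Real growth = 53931.27/62145.06 − 1 = -0.1322.

-13.22%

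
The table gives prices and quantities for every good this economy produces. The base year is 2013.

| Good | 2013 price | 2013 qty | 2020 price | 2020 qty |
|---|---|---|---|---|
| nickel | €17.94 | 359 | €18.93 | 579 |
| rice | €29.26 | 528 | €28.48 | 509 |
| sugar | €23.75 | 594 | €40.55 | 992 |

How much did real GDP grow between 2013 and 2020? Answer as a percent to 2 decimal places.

Real GDP 2013 = Nominal GDP 2013 = 17.94·359 + 29.26·528 + 23.75·594 = 35997.24.
Real GDP 2020 (at 2013 prices) = 17.94·579 + 29.26·509 + 23.75·992 = 48840.60.
Real growth = 48840.60/35997.24 − 1 = 0.3568.

35.68%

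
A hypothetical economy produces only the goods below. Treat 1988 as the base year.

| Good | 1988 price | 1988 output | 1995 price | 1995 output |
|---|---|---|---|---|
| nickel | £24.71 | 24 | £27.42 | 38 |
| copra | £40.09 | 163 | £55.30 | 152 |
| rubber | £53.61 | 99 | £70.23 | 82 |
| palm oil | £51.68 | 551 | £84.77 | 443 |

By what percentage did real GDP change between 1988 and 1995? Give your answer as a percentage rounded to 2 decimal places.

-16.10%

Real GDP 1988 = Nominal GDP 1988 = 24.71·24 + 40.09·163 + 53.61·99 + 51.68·551 = 40910.78.
Real GDP 1995 (at 1988 prices) = 24.71·38 + 40.09·152 + 53.61·82 + 51.68·443 = 34322.92.
Real growth = 34322.92/40910.78 − 1 = -0.1610.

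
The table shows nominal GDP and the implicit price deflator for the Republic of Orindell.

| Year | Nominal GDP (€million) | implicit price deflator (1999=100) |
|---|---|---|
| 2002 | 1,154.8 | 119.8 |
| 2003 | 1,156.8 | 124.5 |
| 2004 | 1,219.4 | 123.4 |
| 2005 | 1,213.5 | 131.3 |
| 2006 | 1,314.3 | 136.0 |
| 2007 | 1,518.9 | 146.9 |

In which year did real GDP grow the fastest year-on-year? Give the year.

2003: real = 1156.8/1.245 = 929.16; growth vs 2002 (963.94) = -3.61%.
2004: real = 1219.4/1.234 = 988.17; growth vs 2003 (929.16) = 6.35%.
2005: real = 1213.5/1.313 = 924.22; growth vs 2004 (988.17) = -6.47%.
2006: real = 1314.3/1.360 = 966.40; growth vs 2005 (924.22) = 4.56%.
2007: real = 1518.9/1.469 = 1033.97; growth vs 2006 (966.40) = 6.99%.

2007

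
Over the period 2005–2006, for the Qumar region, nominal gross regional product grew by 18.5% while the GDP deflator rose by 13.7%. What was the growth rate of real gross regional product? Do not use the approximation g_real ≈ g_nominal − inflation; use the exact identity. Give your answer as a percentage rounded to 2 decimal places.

(1 + g_nom) = (1 + g_real)(1 + π), so g_real = 1.1850 / 1.1370 − 1 = 0.04222.

4.22%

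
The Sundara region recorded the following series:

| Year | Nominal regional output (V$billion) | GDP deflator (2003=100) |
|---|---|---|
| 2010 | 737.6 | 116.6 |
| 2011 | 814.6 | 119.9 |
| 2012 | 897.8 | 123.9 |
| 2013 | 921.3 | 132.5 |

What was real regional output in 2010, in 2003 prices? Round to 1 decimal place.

Real regional output 2010 = 737.6 / 1.166 = 632.59.

V$632.6 billion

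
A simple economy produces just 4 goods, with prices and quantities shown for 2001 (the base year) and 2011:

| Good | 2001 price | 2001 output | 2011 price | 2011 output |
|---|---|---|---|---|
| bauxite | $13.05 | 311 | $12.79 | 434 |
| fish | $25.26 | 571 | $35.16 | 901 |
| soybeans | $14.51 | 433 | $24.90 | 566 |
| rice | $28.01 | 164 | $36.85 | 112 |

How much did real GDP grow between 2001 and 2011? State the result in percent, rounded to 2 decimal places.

Real GDP 2001 = Nominal GDP 2001 = 13.05·311 + 25.26·571 + 14.51·433 + 28.01·164 = 29358.48.
Real GDP 2011 (at 2001 prices) = 13.05·434 + 25.26·901 + 14.51·566 + 28.01·112 = 39772.74.
Real growth = 39772.74/29358.48 − 1 = 0.3547.

35.47%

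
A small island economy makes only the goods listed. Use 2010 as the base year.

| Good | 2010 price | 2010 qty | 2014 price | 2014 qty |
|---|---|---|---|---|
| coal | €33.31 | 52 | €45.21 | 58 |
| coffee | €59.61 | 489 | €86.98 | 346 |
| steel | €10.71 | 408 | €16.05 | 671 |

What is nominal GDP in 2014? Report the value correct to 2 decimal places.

Nominal GDP 2014 = Σ (p_2014 × q_2014) = 45.21·58 + 86.98·346 + 16.05·671 = 43486.81.

€43486.81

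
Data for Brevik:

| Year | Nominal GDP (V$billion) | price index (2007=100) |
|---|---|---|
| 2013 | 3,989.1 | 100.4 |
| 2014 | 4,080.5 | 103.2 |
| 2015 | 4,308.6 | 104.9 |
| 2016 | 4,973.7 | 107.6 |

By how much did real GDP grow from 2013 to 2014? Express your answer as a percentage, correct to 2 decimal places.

-0.48%

Real GDP 2013 = 3989.1/1.004 = 3973.21.
Real GDP 2014 = 4080.5/1.032 = 3953.97.
Change = 3953.97/3973.21 − 1 = -0.0048.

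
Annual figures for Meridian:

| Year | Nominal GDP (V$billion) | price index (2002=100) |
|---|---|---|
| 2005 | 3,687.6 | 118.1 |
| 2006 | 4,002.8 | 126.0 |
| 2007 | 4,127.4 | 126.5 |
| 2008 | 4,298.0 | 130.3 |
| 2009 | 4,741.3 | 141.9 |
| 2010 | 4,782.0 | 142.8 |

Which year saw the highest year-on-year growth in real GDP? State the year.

2007

2006: real = 4002.8/1.260 = 3176.83; growth vs 2005 (3122.44) = 1.74%.
2007: real = 4127.4/1.265 = 3262.77; growth vs 2006 (3176.83) = 2.71%.
2008: real = 4298.0/1.303 = 3298.54; growth vs 2007 (3262.77) = 1.10%.
2009: real = 4741.3/1.419 = 3341.30; growth vs 2008 (3298.54) = 1.30%.
2010: real = 4782.0/1.428 = 3348.74; growth vs 2009 (3341.30) = 0.22%.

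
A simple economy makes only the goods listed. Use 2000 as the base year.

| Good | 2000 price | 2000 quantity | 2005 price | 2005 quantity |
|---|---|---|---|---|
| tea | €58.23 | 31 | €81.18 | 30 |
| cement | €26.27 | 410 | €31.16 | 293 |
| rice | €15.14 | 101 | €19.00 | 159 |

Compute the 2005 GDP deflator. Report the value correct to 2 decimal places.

Nominal GDP 2005 = 81.18·30 + 31.16·293 + 19.00·159 = 14586.28.
Real GDP 2005 (at 2000 prices) = 58.23·30 + 26.27·293 + 15.14·159 = 11851.27.
Deflator = Nominal/Real × 100 = 14586.28/11851.27 × 100 = 123.078.

123.08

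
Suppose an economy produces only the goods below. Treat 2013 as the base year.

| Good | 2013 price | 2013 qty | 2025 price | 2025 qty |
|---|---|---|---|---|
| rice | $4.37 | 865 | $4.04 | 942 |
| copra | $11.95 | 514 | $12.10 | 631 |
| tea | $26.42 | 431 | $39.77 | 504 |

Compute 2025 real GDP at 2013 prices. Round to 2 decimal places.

Real GDP 2025 = Σ (p_2013 × q_2025) = 4.37·942 + 11.95·631 + 26.42·504 = 24972.67.

$24972.67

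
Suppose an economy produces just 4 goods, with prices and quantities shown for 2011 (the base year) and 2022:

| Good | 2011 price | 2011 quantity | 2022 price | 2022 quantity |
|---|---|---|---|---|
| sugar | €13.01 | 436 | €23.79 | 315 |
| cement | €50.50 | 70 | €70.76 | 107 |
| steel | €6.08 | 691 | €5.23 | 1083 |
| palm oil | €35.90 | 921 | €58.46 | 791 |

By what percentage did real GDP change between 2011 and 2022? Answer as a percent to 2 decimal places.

Real GDP 2011 = Nominal GDP 2011 = 13.01·436 + 50.50·70 + 6.08·691 + 35.90·921 = 46472.54.
Real GDP 2022 (at 2011 prices) = 13.01·315 + 50.50·107 + 6.08·1083 + 35.90·791 = 44483.19.
Real growth = 44483.19/46472.54 − 1 = -0.0428.

-4.28%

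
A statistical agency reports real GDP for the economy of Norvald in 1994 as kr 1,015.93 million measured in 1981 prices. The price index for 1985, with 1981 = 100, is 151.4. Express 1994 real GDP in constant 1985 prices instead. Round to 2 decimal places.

Real GDP in 1985 prices = Real GDP in 1981 prices × (P_1985/P_1981) = 1015.93 × 1.514 = 1538.12.

kr 1,538.12 million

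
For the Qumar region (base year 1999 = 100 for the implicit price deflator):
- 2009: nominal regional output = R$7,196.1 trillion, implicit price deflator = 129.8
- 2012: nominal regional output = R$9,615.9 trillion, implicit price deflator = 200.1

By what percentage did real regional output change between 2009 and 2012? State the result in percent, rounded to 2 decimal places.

Real regional output 2009 = 7196.1 / 1.298 = 5543.99.
Real regional output 2012 = 9615.9 / 2.001 = 4805.55.
Real growth = 4805.55 / 5543.99 − 1 = -0.1332.

-13.32%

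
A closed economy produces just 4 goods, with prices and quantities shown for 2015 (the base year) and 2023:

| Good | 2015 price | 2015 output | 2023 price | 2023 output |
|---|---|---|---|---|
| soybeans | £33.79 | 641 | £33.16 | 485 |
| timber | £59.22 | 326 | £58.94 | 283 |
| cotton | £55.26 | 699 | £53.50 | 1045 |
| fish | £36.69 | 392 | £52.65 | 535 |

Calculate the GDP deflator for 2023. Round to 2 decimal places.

105.71

Nominal GDP 2023 = 33.16·485 + 58.94·283 + 53.50·1045 + 52.65·535 = 116837.87.
Real GDP 2023 (at 2015 prices) = 33.79·485 + 59.22·283 + 55.26·1045 + 36.69·535 = 110523.26.
Deflator = Nominal/Real × 100 = 116837.87/110523.26 × 100 = 105.713.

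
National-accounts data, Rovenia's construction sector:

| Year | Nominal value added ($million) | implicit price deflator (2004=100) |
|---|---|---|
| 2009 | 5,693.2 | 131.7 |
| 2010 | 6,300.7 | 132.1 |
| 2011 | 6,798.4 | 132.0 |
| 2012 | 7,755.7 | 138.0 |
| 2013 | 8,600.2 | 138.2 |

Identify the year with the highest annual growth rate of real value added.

2010: real = 6300.7/1.321 = 4769.64; growth vs 2009 (4322.85) = 10.34%.
2011: real = 6798.4/1.320 = 5150.30; growth vs 2010 (4769.64) = 7.98%.
2012: real = 7755.7/1.380 = 5620.07; growth vs 2011 (5150.30) = 9.12%.
2013: real = 8600.2/1.382 = 6223.01; growth vs 2012 (5620.07) = 10.73%.

2013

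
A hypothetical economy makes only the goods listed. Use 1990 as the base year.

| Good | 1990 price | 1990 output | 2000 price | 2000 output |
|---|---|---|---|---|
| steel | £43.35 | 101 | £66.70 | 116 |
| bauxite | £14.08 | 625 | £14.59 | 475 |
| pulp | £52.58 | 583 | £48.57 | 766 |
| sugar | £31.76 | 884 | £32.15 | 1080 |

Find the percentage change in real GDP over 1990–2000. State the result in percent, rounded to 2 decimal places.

Real GDP 1990 = Nominal GDP 1990 = 43.35·101 + 14.08·625 + 52.58·583 + 31.76·884 = 71908.33.
Real GDP 2000 (at 1990 prices) = 43.35·116 + 14.08·475 + 52.58·766 + 31.76·1080 = 86293.68.
Real growth = 86293.68/71908.33 − 1 = 0.2001.

20.01%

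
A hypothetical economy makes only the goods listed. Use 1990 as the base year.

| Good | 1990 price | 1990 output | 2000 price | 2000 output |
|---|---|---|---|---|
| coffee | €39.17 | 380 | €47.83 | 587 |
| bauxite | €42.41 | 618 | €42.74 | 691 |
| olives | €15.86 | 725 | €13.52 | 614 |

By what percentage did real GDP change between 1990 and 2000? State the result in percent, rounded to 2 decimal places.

Real GDP 1990 = Nominal GDP 1990 = 39.17·380 + 42.41·618 + 15.86·725 = 52592.48.
Real GDP 2000 (at 1990 prices) = 39.17·587 + 42.41·691 + 15.86·614 = 62036.14.
Real growth = 62036.14/52592.48 − 1 = 0.1796.

17.96%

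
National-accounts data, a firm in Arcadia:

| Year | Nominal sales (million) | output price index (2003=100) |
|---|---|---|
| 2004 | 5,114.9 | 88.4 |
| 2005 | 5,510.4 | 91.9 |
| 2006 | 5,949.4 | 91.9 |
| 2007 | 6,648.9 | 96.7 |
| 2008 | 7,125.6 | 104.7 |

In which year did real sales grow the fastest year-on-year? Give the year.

2006

2005: real = 5510.4/0.919 = 5996.08; growth vs 2004 (5786.09) = 3.63%.
2006: real = 5949.4/0.919 = 6473.78; growth vs 2005 (5996.08) = 7.97%.
2007: real = 6648.9/0.967 = 6875.80; growth vs 2006 (6473.78) = 6.21%.
2008: real = 7125.6/1.047 = 6805.73; growth vs 2007 (6875.80) = -1.02%.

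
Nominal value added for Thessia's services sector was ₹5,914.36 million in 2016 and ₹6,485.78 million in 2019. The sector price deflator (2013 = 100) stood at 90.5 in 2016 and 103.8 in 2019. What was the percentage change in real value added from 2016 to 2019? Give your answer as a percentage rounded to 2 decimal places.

Real value added 2016 = 5914.36 / 0.905 = 6535.20.
Real value added 2019 = 6485.78 / 1.038 = 6248.34.
Real growth = 6248.34 / 6535.20 − 1 = -0.0439.

-4.39%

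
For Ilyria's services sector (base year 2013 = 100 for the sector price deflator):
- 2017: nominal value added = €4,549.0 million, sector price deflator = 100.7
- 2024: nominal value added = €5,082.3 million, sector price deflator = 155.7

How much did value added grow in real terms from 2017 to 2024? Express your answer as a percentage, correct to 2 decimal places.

Deflate each year: 2017 → 4549.0/1.007 = 4517.38; 2024 → 5082.3/1.557 = 3264.16.
So real value added changed by 3264.16/4517.38 − 1 = -0.2774, i.e. -27.74%.

-27.74%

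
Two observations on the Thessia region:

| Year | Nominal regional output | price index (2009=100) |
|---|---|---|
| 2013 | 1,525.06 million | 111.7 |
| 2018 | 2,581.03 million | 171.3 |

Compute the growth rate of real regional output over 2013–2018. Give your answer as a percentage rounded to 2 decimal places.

10.36%

Real regional output 2013 = 1525.06 / 1.117 = 1365.32.
Real regional output 2018 = 2581.03 / 1.713 = 1506.73.
Real growth = 1506.73 / 1365.32 − 1 = 0.1036.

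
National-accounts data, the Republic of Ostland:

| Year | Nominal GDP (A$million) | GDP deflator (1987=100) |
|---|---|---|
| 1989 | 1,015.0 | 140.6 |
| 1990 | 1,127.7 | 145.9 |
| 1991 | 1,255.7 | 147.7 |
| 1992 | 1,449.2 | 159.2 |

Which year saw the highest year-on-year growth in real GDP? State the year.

1991

1990: real = 1127.7/1.459 = 772.93; growth vs 1989 (721.91) = 7.07%.
1991: real = 1255.7/1.477 = 850.17; growth vs 1990 (772.93) = 9.99%.
1992: real = 1449.2/1.592 = 910.30; growth vs 1991 (850.17) = 7.07%.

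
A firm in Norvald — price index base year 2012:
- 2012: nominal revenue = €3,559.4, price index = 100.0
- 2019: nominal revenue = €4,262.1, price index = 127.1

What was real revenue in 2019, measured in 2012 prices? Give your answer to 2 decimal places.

€3,353.34

Real revenue = Nominal / (price index/100) = 4262.1 / 1.271 = 3353.34.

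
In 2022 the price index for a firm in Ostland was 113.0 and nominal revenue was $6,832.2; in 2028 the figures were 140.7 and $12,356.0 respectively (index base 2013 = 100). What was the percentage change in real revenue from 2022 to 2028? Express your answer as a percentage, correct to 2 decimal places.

Deflate each year: 2022 → 6832.2/1.130 = 6046.19; 2028 → 12356.0/1.407 = 8781.81.
So real revenue changed by 8781.81/6046.19 − 1 = 0.4525, i.e. 45.25%.

45.25%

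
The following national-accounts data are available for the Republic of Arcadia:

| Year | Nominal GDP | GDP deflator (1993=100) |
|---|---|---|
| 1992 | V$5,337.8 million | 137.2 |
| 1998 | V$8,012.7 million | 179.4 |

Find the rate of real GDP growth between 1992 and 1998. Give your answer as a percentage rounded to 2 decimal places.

Real GDP 1992 = 5337.8 / 1.372 = 3890.52.
Real GDP 1998 = 8012.7 / 1.794 = 4466.39.
Real growth = 4466.39 / 3890.52 − 1 = 0.1480.

14.80%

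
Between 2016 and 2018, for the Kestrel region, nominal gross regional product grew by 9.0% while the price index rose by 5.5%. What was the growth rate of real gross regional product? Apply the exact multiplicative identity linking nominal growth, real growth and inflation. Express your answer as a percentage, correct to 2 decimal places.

(1 + g_nom) = (1 + g_real)(1 + π), so g_real = 1.0900 / 1.0550 − 1 = 0.03318.

3.32%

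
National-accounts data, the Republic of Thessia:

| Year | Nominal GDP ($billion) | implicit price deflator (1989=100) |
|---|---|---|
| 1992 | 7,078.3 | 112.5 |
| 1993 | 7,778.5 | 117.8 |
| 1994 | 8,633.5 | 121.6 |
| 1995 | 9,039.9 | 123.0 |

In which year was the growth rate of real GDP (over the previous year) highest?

1993: real = 7778.5/1.178 = 6603.14; growth vs 1992 (6291.82) = 4.95%.
1994: real = 8633.5/1.216 = 7099.92; growth vs 1993 (6603.14) = 7.52%.
1995: real = 9039.9/1.230 = 7349.51; growth vs 1994 (7099.92) = 3.52%.

1994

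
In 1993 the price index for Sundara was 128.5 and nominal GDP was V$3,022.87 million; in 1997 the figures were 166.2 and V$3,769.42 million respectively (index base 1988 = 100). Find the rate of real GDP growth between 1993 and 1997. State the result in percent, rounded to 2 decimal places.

-3.59%

Deflate each year: 1993 → 3022.87/1.285 = 2352.43; 1997 → 3769.42/1.662 = 2268.00.
So real GDP changed by 2268.00/2352.43 − 1 = -0.0359, i.e. -3.59%.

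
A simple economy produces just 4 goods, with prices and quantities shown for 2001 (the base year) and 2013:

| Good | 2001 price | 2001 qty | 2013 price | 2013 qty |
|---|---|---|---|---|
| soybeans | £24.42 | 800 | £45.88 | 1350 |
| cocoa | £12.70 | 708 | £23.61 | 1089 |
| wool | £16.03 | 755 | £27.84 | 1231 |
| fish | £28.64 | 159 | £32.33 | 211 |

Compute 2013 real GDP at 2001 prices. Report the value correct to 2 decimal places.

£72573.27

Real GDP 2013 = Σ (p_2001 × q_2013) = 24.42·1350 + 12.70·1089 + 16.03·1231 + 28.64·211 = 72573.27.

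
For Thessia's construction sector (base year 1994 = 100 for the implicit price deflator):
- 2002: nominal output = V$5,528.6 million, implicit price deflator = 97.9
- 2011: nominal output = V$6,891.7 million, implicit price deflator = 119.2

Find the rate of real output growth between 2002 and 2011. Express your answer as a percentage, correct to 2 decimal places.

2.38%

Real output 2002 = 5528.6 / 0.979 = 5647.19.
Real output 2011 = 6891.7 / 1.192 = 5781.63.
Real growth = 5781.63 / 5647.19 − 1 = 0.0238.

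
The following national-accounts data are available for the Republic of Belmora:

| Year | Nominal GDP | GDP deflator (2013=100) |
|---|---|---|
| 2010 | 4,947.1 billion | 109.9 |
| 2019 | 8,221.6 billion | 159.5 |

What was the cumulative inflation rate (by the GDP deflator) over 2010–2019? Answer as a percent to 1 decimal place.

Price-level change = 159.5 / 109.9 − 1 = 0.4513.

45.1%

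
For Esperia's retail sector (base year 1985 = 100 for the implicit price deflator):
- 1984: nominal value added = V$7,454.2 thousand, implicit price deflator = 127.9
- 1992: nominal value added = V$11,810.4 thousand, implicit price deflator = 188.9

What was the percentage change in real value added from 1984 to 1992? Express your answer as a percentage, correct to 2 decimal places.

Deflate each year: 1984 → 7454.2/1.279 = 5828.15; 1992 → 11810.4/1.889 = 6252.20.
So real value added changed by 6252.20/5828.15 − 1 = 0.0728, i.e. 7.28%.

7.28%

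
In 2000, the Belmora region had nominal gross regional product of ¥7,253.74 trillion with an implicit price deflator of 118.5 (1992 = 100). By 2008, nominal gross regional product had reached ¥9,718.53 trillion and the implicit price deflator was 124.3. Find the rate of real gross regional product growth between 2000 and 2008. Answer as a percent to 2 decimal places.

27.73%

Real gross regional product 2000 = 7253.74 / 1.185 = 6121.30.
Real gross regional product 2008 = 9718.53 / 1.243 = 7818.61.
Real growth = 7818.61 / 6121.30 − 1 = 0.2773.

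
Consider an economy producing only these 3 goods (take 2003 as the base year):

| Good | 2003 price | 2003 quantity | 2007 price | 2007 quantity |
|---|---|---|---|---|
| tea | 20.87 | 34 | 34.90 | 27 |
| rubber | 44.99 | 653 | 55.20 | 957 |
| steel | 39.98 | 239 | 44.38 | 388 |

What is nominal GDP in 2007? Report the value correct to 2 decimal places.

70988.14

Nominal GDP 2007 = Σ (p_2007 × q_2007) = 34.90·27 + 55.20·957 + 44.38·388 = 70988.14.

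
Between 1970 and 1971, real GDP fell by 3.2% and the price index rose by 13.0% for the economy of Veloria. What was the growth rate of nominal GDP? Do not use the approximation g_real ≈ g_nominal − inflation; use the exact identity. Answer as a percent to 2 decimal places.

9.38%

(1 + g_nom) = (1 + g_real)(1 + π) = 0.9680 × 1.1300 = 1.09384.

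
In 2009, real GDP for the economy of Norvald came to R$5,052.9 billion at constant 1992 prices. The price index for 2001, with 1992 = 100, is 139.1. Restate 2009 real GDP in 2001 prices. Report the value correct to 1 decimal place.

R$7,028.6 billion

Real GDP in 2001 prices = Real GDP in 1992 prices × (P_2001/P_1992) = 5052.9 × 1.391 = 7028.58.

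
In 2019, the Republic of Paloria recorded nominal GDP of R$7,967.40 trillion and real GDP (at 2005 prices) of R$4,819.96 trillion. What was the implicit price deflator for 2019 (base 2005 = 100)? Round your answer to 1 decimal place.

implicit price deflator = (Nominal / Real) × 100 = 7967.40 / 4819.96 × 100 = 165.30.

165.3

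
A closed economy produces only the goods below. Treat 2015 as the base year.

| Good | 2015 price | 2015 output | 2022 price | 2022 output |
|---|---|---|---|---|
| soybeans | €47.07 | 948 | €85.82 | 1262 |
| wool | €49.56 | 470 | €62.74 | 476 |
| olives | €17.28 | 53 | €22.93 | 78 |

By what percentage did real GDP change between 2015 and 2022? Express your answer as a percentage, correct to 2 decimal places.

Real GDP 2015 = Nominal GDP 2015 = 47.07·948 + 49.56·470 + 17.28·53 = 68831.40.
Real GDP 2022 (at 2015 prices) = 47.07·1262 + 49.56·476 + 17.28·78 = 84340.74.
Real growth = 84340.74/68831.40 − 1 = 0.2253.

22.53%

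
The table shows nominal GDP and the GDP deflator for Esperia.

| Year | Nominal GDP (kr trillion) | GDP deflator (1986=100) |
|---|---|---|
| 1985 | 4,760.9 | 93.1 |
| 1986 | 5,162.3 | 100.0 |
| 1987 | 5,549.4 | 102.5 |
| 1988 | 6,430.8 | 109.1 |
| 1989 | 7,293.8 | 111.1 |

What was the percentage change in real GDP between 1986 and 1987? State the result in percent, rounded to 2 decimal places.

Real GDP 1986 = 5162.3/1.000 = 5162.30.
Real GDP 1987 = 5549.4/1.025 = 5414.05.
Change = 5414.05/5162.30 − 1 = 0.0488.

4.88%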